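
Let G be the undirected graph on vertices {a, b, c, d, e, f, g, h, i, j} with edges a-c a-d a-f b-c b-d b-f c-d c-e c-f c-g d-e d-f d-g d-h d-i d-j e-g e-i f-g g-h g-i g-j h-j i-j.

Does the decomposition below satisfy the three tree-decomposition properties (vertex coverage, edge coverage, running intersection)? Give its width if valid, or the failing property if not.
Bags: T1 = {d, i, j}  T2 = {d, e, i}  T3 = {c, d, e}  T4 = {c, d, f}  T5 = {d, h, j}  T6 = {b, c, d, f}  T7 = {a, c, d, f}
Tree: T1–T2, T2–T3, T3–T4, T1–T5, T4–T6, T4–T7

A tree decomposition must satisfy three properties: every vertex lies in some bag; for every edge, both endpoints lie together in some bag; and for every vertex, the bags containing it form a connected subtree. Here vertex g appears in no bag, so the decomposition is invalid.

No — vertex g appears in no bag.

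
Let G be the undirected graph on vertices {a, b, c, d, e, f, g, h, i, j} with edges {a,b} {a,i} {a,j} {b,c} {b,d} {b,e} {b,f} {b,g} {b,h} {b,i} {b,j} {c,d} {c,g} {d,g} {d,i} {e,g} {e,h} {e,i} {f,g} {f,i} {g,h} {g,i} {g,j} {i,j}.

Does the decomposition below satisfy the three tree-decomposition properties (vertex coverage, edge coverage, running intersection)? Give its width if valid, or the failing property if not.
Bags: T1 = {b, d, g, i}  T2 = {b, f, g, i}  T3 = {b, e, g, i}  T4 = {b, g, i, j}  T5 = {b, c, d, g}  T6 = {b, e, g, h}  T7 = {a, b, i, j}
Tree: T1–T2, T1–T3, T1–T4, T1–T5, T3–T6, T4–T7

Yes; width 3.

Checking the three conditions: (i) the bags cover all of {a, b, c, d, e, f, g, h, i, j}; (ii) for each edge, some bag contains both endpoints; (iii) the bags containing any fixed vertex form a subtree. All hold, so the decomposition is valid with width 4 − 1 = 3.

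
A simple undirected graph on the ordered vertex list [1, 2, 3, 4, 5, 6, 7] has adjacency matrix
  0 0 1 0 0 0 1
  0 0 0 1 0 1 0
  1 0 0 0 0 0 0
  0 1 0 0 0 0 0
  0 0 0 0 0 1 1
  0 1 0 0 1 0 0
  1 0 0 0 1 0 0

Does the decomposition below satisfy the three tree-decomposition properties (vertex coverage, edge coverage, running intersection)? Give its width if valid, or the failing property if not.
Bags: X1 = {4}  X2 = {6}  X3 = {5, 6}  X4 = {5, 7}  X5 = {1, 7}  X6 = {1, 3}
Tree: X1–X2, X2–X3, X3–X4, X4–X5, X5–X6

A tree decomposition must satisfy three properties: every vertex lies in some bag; for every edge, both endpoints lie together in some bag; and for every vertex, the bags containing it form a connected subtree. Here vertex 2 appears in no bag, so the decomposition is invalid.

No — vertex 2 appears in no bag.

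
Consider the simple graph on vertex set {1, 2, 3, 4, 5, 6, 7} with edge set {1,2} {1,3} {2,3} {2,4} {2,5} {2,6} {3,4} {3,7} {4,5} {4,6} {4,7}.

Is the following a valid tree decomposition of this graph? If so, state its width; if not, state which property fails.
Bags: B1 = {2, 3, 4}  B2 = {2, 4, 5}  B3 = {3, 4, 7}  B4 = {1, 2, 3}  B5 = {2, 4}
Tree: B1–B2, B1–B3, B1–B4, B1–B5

No — vertex 6 appears in no bag.

A tree decomposition must satisfy three properties: every vertex lies in some bag; for every edge, both endpoints lie together in some bag; and for every vertex, the bags containing it form a connected subtree. Here vertex 6 appears in no bag, so the decomposition is invalid.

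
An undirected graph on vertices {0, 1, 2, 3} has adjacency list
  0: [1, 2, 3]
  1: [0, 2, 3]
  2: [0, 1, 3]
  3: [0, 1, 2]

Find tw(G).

3

A width-3 tree decomposition is:
Bags: B1 = {0, 1, 2, 3}
Tree: (single bag)
A single bag containing all 4 vertices is trivially a valid decomposition of width 3. Conversely, {0, 1, 2, 3} is a clique of size 4, and the vertices of any clique must share a bag in every tree decomposition; so some bag has ≥ 4 vertices and tw(G) ≥ 3. Therefore the treewidth is 3.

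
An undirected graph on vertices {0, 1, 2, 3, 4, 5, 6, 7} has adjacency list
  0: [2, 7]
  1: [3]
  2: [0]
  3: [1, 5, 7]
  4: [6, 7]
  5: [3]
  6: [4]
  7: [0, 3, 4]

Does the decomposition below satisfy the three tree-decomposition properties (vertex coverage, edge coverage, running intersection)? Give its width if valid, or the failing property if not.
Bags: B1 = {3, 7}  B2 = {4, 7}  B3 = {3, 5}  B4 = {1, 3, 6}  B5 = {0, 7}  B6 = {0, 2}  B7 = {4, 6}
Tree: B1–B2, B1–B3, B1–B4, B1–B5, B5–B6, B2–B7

A tree decomposition must satisfy three properties: every vertex lies in some bag; for every edge, both endpoints lie together in some bag; and for every vertex, the bags containing it form a connected subtree. Here bags containing vertex 6 are not connected in the tree, so the decomposition is invalid.

No — bags containing vertex 6 are not connected in the tree.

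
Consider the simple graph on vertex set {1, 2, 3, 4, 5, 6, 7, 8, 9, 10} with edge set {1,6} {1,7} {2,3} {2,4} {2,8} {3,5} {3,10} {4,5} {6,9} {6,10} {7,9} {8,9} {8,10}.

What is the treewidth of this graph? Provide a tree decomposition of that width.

Treewidth 2.
Bags: B1 = {3, 4, 5}  B2 = {2, 3, 4}  B3 = {2, 3, 10}  B4 = {2, 8, 10}  B5 = {6, 8, 10}  B6 = {6, 8, 9}  B7 = {1, 6, 9}  B8 = {1, 7, 9}
Tree: B1–B2, B2–B3, B3–B4, B4–B5, B5–B6, B6–B7, B7–B8

The largest bag has 3 vertices, giving width 2; this decomposition certifies tw(G) ≤ 2. The edges 5–4–2–3–5 form a cycle, so G is not a tree and its treewidth is at least 2. Combining the bounds, tw(G) = 2.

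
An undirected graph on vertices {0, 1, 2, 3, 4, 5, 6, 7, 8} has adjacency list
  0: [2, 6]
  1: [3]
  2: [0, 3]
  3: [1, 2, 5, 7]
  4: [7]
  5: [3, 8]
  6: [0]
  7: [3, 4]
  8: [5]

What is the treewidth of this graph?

A width-1 tree decomposition is:
Bags: B1 = {3, 5}  B2 = {2, 3}  B3 = {5, 8}  B4 = {3, 7}  B5 = {4, 7}  B6 = {0, 2}  B7 = {1, 3}  B8 = {0, 6}
Tree: B1–B2, B1–B3, B2–B4, B4–B5, B2–B6, B2–B7, B6–B8
The largest bag has 2 vertices, giving width 1; this decomposition certifies tw(G) ≤ 1. G has an edge, so its treewidth is at least 1. Combining the bounds, tw(G) = 1.

1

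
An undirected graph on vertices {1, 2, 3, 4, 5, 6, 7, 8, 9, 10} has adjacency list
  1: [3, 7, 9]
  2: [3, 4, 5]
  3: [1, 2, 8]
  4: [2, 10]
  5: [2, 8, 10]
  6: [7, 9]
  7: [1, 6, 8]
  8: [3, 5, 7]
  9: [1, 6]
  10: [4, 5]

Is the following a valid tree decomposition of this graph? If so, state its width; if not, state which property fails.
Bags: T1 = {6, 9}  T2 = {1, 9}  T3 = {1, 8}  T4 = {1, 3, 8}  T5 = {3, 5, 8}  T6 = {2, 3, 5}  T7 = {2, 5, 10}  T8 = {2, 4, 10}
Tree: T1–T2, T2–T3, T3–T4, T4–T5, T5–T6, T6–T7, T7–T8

No — vertex 7 appears in no bag.

A tree decomposition must satisfy three properties: every vertex lies in some bag; for every edge, both endpoints lie together in some bag; and for every vertex, the bags containing it form a connected subtree. Here vertex 7 appears in no bag, so the decomposition is invalid.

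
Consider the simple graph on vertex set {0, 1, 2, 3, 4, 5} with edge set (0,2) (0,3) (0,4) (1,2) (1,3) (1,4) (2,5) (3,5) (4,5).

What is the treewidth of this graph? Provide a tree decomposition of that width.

Treewidth 3.
One optimal decomposition is:
Bags: B1 = {0, 1, 4, 5}  B2 = {0, 1, 2, 5}  B3 = {0, 1, 3, 5}
Tree: B1–B2, B2–B3

Every bag has size at most 4, so the width is 4 − 1 = 3 and tw(G) ≤ 3. For the lower bound: the 4 vertex sets {4,5}, {1,2}, {0}, {3} are disjoint, each induces a connected subgraph, and every pair is joined by at least one edge of G. Contracting each set to a single vertex therefore yields K_{4} as a minor, and since treewidth is minor-monotone, tw(G) ≥ tw(K_{4}) = 3. Therefore the treewidth is 3.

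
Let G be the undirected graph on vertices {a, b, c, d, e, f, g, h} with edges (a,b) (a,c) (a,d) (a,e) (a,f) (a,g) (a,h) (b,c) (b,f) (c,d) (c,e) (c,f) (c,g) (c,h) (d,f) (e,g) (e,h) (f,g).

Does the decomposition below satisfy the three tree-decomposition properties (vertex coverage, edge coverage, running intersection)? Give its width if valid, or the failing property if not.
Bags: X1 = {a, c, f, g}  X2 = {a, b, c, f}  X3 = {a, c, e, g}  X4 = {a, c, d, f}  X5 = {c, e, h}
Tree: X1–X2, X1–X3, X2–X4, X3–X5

No — edge (a,h) lies in no bag.

A tree decomposition must satisfy three properties: every vertex lies in some bag; for every edge, both endpoints lie together in some bag; and for every vertex, the bags containing it form a connected subtree. Here edge (a,h) lies in no bag, so the decomposition is invalid.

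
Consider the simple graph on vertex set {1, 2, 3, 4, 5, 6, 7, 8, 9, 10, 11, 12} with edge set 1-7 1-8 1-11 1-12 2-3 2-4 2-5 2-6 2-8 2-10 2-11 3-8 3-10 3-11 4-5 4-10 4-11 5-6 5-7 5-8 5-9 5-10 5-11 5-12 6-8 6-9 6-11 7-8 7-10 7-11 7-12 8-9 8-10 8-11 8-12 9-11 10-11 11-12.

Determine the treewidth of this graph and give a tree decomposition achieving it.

Every bag has size at most 5, so the width is 5 − 1 = 4 and tw(G) ≤ 4. On the other hand G contains the 5-clique {1, 7, 8, 11, 12}. A clique must lie in a single bag of any decomposition, so no decomposition can have width below 4. Combining the bounds, tw(G) = 4.

Treewidth 4.
One optimal decomposition is:
Bags: B1 = {5, 7, 8, 10, 11}  B2 = {2, 5, 8, 10, 11}  B3 = {5, 7, 8, 11, 12}  B4 = {1, 7, 8, 11, 12}  B5 = {2, 4, 5, 10, 11}  B6 = {2, 5, 6, 8, 11}  B7 = {2, 3, 8, 10, 11}  B8 = {5, 6, 8, 9, 11}
Tree: B1–B2, B1–B3, B3–B4, B2–B5, B2–B6, B2–B7, B6–B8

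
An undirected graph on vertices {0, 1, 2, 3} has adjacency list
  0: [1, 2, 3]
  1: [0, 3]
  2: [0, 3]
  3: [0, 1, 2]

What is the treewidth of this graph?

2

A width-2 tree decomposition is:
Bags: B1 = {0, 2, 3}  B2 = {0, 1, 3}
Tree: B1–B2
Every bag has size at most 3, so the width is 3 − 1 = 2 and tw(G) ≤ 2. For the lower bound, the 3 vertices {0, 1, 3} are pairwise adjacent, and any tree decomposition puts a clique entirely inside one bag — forcing width ≥ 2. Combining the bounds, tw(G) = 2.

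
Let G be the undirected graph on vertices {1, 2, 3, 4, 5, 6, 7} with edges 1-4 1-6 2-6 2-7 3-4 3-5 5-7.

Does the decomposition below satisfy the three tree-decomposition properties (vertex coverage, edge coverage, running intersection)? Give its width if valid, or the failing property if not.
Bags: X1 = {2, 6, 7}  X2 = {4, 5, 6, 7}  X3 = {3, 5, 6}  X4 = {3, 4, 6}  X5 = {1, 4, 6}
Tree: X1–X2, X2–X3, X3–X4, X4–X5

A tree decomposition must satisfy three properties: every vertex lies in some bag; for every edge, both endpoints lie together in some bag; and for every vertex, the bags containing it form a connected subtree. Here bags containing vertex 4 are not connected in the tree, so the decomposition is invalid.

No — bags containing vertex 4 are not connected in the tree.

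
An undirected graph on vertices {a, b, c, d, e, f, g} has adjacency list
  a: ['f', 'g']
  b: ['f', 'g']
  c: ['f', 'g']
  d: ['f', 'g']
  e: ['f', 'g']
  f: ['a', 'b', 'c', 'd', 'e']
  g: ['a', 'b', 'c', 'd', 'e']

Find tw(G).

2

A width-2 tree decomposition is:
Bags: B1 = {a, f, g}  B2 = {d, f, g}  B3 = {b, f, g}  B4 = {c, f, g}  B5 = {e, f, g}
Tree: B1–B2, B2–B3, B3–B4, B4–B5
The largest bag has 3 vertices, giving width 2; this decomposition certifies tw(G) ≤ 2. For the lower bound, G contains the cycle f–a–g–d–f, so G is not a forest; only forests have treewidth ≤ 1, hence tw(G) ≥ 2. Therefore the treewidth is 2.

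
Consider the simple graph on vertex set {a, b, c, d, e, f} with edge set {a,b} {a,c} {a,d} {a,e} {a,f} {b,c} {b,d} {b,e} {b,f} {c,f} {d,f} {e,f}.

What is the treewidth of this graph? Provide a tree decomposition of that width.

Treewidth 3.
Bags: B1 = {a, b, d, f}  B2 = {a, b, e, f}  B3 = {a, b, c, f}
Tree: B1–B2, B1–B3

Each bag holds 4 vertices, so the decomposition has width 3, which upper-bounds the treewidth. For the lower bound, the 4 vertices {a, b, d, f} are pairwise adjacent, and any tree decomposition puts a clique entirely inside one bag — forcing width ≥ 3. The upper and lower bounds meet at 3, so that is the treewidth.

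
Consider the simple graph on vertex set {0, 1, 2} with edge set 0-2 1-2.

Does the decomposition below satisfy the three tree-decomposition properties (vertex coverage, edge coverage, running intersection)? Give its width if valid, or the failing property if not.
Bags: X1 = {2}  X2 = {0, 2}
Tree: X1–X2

No — vertex 1 appears in no bag.

A tree decomposition must satisfy three properties: every vertex lies in some bag; for every edge, both endpoints lie together in some bag; and for every vertex, the bags containing it form a connected subtree. Here vertex 1 appears in no bag, so the decomposition is invalid.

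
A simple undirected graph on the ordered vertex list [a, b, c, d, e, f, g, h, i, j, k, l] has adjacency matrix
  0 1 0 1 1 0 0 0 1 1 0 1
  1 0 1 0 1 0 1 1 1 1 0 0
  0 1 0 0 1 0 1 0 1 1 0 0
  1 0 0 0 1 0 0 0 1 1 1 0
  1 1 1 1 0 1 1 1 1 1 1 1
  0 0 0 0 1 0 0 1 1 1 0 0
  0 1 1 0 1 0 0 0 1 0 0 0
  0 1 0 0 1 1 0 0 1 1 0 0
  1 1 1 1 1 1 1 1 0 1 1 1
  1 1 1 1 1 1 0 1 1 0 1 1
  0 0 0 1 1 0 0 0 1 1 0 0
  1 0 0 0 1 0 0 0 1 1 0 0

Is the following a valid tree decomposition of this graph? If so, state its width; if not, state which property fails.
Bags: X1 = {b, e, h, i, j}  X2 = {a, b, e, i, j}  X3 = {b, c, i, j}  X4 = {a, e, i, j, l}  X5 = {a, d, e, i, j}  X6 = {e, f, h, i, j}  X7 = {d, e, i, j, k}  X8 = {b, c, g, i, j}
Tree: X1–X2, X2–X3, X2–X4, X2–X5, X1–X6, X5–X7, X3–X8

No — edge (e,c) lies in no bag.

A tree decomposition must satisfy three properties: every vertex lies in some bag; for every edge, both endpoints lie together in some bag; and for every vertex, the bags containing it form a connected subtree. Here edge (e,c) lies in no bag, so the decomposition is invalid.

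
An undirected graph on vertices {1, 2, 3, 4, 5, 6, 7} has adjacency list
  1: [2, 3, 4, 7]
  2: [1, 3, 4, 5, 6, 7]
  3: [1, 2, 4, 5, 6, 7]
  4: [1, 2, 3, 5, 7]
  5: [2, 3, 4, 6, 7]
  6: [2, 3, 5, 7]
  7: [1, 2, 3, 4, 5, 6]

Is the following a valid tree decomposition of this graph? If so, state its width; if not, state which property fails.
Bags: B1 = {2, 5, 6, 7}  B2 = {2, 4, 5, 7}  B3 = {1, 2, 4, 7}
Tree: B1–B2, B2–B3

No — vertex 3 appears in no bag.

A tree decomposition must satisfy three properties: every vertex lies in some bag; for every edge, both endpoints lie together in some bag; and for every vertex, the bags containing it form a connected subtree. Here vertex 3 appears in no bag, so the decomposition is invalid.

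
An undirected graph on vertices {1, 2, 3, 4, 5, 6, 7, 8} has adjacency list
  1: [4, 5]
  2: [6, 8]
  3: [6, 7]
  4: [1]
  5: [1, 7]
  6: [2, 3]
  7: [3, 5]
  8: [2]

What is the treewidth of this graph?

A width-1 tree decomposition is:
Bags: B1 = {1, 4}  B2 = {1, 5}  B3 = {5, 7}  B4 = {3, 7}  B5 = {3, 6}  B6 = {2, 6}  B7 = {2, 8}
Tree: B1–B2, B2–B3, B3–B4, B4–B5, B5–B6, B6–B7
The largest bag has 2 vertices, giving width 1; this decomposition certifies tw(G) ≤ 1. Since G has at least one edge (e.g. 4–1), it is not an edgeless graph, so tw(G) ≥ 1. Hence tw(G) = 1 exactly.

1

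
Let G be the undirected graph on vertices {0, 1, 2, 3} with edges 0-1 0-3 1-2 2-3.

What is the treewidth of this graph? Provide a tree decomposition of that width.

Every bag has size at most 3, so the width is 3 − 1 = 2 and tw(G) ≤ 2. For the lower bound, G contains the cycle 1–2–3–0–1, so G is not a forest; only forests have treewidth ≤ 1, hence tw(G) ≥ 2. Combining the bounds, tw(G) = 2.

Treewidth 2.
One such decomposition:
Bags: B1 = {1, 2, 3}  B2 = {0, 1, 3}
Tree: B1–B2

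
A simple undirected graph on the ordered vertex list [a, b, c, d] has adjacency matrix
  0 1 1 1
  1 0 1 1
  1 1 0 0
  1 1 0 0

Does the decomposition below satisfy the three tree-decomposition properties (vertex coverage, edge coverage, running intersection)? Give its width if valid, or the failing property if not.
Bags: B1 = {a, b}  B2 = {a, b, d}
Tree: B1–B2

A tree decomposition must satisfy three properties: every vertex lies in some bag; for every edge, both endpoints lie together in some bag; and for every vertex, the bags containing it form a connected subtree. Here vertex c appears in no bag, so the decomposition is invalid.

No — vertex c appears in no bag.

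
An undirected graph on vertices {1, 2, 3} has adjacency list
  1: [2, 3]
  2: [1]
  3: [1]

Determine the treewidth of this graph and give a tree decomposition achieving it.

The largest bag has 2 vertices, giving width 1; this decomposition certifies tw(G) ≤ 1. Since G has at least one edge (e.g. 1–3), it is not an edgeless graph, so tw(G) ≥ 1. The upper and lower bounds meet at 1, so that is the treewidth.

Treewidth 1.
Bags: B1 = {1, 3}  B2 = {1, 2}
Tree: B1–B2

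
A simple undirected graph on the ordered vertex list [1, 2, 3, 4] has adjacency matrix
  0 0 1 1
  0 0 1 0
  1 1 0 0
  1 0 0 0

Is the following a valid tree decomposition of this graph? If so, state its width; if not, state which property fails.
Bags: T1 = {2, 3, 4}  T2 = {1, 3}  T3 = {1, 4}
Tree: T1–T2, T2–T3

No — bags containing vertex 4 are not connected in the tree.

A tree decomposition must satisfy three properties: every vertex lies in some bag; for every edge, both endpoints lie together in some bag; and for every vertex, the bags containing it form a connected subtree. Here bags containing vertex 4 are not connected in the tree, so the decomposition is invalid.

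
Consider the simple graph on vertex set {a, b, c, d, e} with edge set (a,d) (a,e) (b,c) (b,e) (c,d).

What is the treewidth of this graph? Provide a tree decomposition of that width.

Treewidth 2.
One optimal decomposition is:
Bags: B1 = {b, c, e}  B2 = {a, c, e}  B3 = {a, c, d}
Tree: B1–B2, B2–B3

Each bag holds 3 vertices, so the decomposition has width 2, which upper-bounds the treewidth. The edges c–b–e–a–d–c form a cycle, so G is not a tree and its treewidth is at least 2. Hence tw(G) = 2 exactly.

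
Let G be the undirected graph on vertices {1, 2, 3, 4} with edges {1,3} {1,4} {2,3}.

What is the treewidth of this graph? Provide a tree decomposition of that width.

Treewidth 1.
Bags: B1 = {2, 3}  B2 = {1, 3}  B3 = {1, 4}
Tree: B1–B2, B2–B3

The largest bag has 2 vertices, giving width 1; this decomposition certifies tw(G) ≤ 1. G has an edge, so its treewidth is at least 1. Hence tw(G) = 1 exactly.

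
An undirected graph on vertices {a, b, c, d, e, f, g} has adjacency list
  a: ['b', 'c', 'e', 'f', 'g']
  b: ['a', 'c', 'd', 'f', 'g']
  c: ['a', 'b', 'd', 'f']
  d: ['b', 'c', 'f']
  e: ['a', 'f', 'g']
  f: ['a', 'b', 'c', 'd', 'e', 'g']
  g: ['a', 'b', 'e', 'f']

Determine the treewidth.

3

A width-3 tree decomposition is:
Bags: B1 = {a, b, f, g}  B2 = {a, e, f, g}  B3 = {a, b, c, f}  B4 = {b, c, d, f}
Tree: B1–B2, B1–B3, B3–B4
Every bag has size at most 4, so the width is 4 − 1 = 3 and tw(G) ≤ 3. Conversely, {a, e, f, g} is a clique of size 4, and the vertices of any clique must share a bag in every tree decomposition; so some bag has ≥ 4 vertices and tw(G) ≥ 3. Hence tw(G) = 3 exactly.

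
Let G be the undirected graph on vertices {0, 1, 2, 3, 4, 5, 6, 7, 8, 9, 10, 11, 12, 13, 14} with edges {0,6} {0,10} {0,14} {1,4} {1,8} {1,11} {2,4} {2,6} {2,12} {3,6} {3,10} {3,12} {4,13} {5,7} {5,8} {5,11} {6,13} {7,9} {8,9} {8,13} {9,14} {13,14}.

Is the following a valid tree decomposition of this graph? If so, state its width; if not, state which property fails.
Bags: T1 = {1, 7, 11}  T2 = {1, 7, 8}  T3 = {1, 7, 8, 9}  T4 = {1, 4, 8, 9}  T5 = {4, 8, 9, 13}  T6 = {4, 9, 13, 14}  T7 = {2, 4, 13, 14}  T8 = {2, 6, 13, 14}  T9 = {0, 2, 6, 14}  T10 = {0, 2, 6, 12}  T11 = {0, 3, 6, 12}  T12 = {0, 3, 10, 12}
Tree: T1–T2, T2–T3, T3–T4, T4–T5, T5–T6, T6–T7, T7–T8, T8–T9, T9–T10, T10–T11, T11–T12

A tree decomposition must satisfy three properties: every vertex lies in some bag; for every edge, both endpoints lie together in some bag; and for every vertex, the bags containing it form a connected subtree. Here vertex 5 appears in no bag, so the decomposition is invalid.

No — vertex 5 appears in no bag.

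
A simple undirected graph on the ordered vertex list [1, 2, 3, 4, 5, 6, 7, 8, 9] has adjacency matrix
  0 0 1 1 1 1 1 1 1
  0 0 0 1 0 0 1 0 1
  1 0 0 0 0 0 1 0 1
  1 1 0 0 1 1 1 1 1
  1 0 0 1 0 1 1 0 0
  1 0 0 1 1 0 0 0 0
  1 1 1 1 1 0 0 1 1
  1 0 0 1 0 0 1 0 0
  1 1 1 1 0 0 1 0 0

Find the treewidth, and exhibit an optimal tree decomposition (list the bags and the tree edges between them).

Every bag has size at most 4, so the width is 4 − 1 = 3 and tw(G) ≤ 3. Conversely, {1, 3, 7, 9} is a clique of size 4, and the vertices of any clique must share a bag in every tree decomposition; so some bag has ≥ 4 vertices and tw(G) ≥ 3. The upper and lower bounds meet at 3, so that is the treewidth.

Treewidth 3.
One such decomposition:
Bags: B1 = {1, 4, 7, 8}  B2 = {1, 4, 5, 7}  B3 = {1, 4, 7, 9}  B4 = {2, 4, 7, 9}  B5 = {1, 3, 7, 9}  B6 = {1, 4, 5, 6}
Tree: B1–B2, B1–B3, B3–B4, B3–B5, B2–B6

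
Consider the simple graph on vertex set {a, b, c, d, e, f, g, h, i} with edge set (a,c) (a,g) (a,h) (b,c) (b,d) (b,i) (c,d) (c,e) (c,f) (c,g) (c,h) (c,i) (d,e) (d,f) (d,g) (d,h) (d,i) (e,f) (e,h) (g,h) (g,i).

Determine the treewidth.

A width-3 tree decomposition is:
Bags: B1 = {c, d, g, i}  B2 = {c, d, g, h}  B3 = {c, d, e, h}  B4 = {a, c, g, h}  B5 = {b, c, d, i}  B6 = {c, d, e, f}
Tree: B1–B2, B2–B3, B2–B4, B1–B5, B3–B6
Every bag has size at most 4, so the width is 4 − 1 = 3 and tw(G) ≤ 3. For the lower bound, the 4 vertices {c, d, g, h} are pairwise adjacent, and any tree decomposition puts a clique entirely inside one bag — forcing width ≥ 3. The upper and lower bounds meet at 3, so that is the treewidth.

3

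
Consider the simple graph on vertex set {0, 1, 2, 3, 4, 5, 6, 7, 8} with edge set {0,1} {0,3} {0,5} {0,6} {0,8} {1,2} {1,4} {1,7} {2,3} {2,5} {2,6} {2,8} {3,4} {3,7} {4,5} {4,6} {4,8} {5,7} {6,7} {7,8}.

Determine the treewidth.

A width-4 tree decomposition is:
Bags: B1 = {0, 1, 2, 4, 7}  B2 = {0, 2, 4, 5, 7}  B3 = {0, 2, 4, 7, 8}  B4 = {0, 2, 4, 6, 7}  B5 = {0, 2, 3, 4, 7}
Tree: B1–B2, B2–B3, B3–B4, B4–B5
Every bag has size at most 5, so the width is 5 − 1 = 4 and tw(G) ≤ 4. For the lower bound: the 5 vertex sets {0,1}, {2,5}, {4,8}, {7}, {6} are disjoint, each induces a connected subgraph, and every pair is joined by at least one edge of G. Contracting each set to a single vertex therefore yields K_{5} as a minor, and since treewidth is minor-monotone, tw(G) ≥ tw(K_{5}) = 4. The upper and lower bounds meet at 4, so that is the treewidth.

4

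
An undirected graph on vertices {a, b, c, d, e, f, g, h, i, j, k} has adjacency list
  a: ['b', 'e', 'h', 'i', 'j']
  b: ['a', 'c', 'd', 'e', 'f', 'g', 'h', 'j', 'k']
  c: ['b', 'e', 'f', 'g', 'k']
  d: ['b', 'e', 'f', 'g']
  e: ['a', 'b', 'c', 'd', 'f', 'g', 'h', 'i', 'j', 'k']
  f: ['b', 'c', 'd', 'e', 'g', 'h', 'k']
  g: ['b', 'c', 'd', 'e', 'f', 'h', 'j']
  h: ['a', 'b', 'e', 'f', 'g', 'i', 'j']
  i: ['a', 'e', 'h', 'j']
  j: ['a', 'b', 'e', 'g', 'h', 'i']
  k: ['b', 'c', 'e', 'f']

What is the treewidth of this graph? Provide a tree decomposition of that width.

Treewidth 4.
Bags: B1 = {b, e, f, g, h}  B2 = {b, d, e, f, g}  B3 = {b, c, e, f, g}  B4 = {b, e, g, h, j}  B5 = {a, b, e, h, j}  B6 = {a, e, h, i, j}  B7 = {b, c, e, f, k}
Tree: B1–B2, B1–B3, B1–B4, B4–B5, B5–B6, B3–B7

Each bag holds 5 vertices, so the decomposition has width 4, which upper-bounds the treewidth. For the lower bound, the 5 vertices {a, b, e, h, j} are pairwise adjacent, and any tree decomposition puts a clique entirely inside one bag — forcing width ≥ 4. The upper and lower bounds meet at 4, so that is the treewidth.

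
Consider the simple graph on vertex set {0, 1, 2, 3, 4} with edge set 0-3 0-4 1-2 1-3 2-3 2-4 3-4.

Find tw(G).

2

A width-2 tree decomposition is:
Bags: B1 = {2, 3, 4}  B2 = {1, 2, 3}  B3 = {0, 3, 4}
Tree: B1–B2, B1–B3
The largest bag has 3 vertices, giving width 2; this decomposition certifies tw(G) ≤ 2. On the other hand G contains the 3-clique {0, 3, 4}. A clique must lie in a single bag of any decomposition, so no decomposition can have width below 2. Combining the bounds, tw(G) = 2.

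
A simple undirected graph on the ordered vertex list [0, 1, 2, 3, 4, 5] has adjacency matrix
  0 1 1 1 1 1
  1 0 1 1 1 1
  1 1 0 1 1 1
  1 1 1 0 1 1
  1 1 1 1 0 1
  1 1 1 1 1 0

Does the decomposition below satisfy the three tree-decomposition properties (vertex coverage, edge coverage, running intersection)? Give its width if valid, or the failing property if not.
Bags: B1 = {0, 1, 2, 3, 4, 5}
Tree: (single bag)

Yes; width 5.

Checking the three conditions: (i) the bags cover all of {0, 1, 2, 3, 4, 5}; (ii) for each edge, some bag contains both endpoints; (iii) the bags containing any fixed vertex form a subtree. All hold, so the decomposition is valid with width 6 − 1 = 5.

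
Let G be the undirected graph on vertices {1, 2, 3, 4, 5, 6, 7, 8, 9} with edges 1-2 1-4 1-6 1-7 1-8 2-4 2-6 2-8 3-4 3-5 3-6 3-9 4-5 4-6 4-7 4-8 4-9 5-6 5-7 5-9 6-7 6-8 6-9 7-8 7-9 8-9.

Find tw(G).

4

A width-4 tree decomposition is:
Bags: B1 = {4, 5, 6, 7, 9}  B2 = {4, 6, 7, 8, 9}  B3 = {3, 4, 5, 6, 9}  B4 = {1, 4, 6, 7, 8}  B5 = {1, 2, 4, 6, 8}
Tree: B1–B2, B1–B3, B2–B4, B4–B5
Each bag holds 5 vertices, so the decomposition has width 4, which upper-bounds the treewidth. Conversely, {1, 2, 4, 6, 8} is a clique of size 5, and the vertices of any clique must share a bag in every tree decomposition; so some bag has ≥ 5 vertices and tw(G) ≥ 4. Combining the bounds, tw(G) = 4.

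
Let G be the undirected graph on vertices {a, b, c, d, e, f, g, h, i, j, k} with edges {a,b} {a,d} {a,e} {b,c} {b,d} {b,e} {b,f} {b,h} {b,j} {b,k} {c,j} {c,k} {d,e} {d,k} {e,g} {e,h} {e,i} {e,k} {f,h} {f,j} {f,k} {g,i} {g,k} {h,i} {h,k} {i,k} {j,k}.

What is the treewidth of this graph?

3

A width-3 tree decomposition is:
Bags: B1 = {e, h, i, k}  B2 = {b, e, h, k}  B3 = {b, d, e, k}  B4 = {e, g, i, k}  B5 = {b, f, h, k}  B6 = {b, f, j, k}  B7 = {b, c, j, k}  B8 = {a, b, d, e}
Tree: B1–B2, B2–B3, B1–B4, B2–B5, B5–B6, B6–B7, B3–B8
The largest bag has 4 vertices, giving width 3; this decomposition certifies tw(G) ≤ 3. Conversely, {a, b, d, e} is a clique of size 4, and the vertices of any clique must share a bag in every tree decomposition; so some bag has ≥ 4 vertices and tw(G) ≥ 3. Hence tw(G) = 3 exactly.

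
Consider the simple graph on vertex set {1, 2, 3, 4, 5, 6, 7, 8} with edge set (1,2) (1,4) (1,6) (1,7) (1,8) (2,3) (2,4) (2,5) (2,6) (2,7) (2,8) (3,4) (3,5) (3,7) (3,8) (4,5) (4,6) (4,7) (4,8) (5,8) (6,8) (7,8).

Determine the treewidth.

4

A width-4 tree decomposition is:
Bags: B1 = {2, 3, 4, 5, 8}  B2 = {2, 3, 4, 7, 8}  B3 = {1, 2, 4, 7, 8}  B4 = {1, 2, 4, 6, 8}
Tree: B1–B2, B2–B3, B3–B4
Every bag has size at most 5, so the width is 5 − 1 = 4 and tw(G) ≤ 4. For the lower bound, the 5 vertices {1, 2, 4, 6, 8} are pairwise adjacent, and any tree decomposition puts a clique entirely inside one bag — forcing width ≥ 4. The upper and lower bounds meet at 4, so that is the treewidth.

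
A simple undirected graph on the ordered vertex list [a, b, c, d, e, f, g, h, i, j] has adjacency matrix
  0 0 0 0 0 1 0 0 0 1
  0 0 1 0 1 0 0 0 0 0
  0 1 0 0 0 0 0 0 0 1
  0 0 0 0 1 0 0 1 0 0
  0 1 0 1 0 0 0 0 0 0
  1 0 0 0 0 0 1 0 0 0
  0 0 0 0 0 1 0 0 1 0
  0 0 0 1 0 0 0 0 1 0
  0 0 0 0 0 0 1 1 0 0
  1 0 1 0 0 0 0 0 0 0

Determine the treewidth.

2

A width-2 tree decomposition is:
Bags: B1 = {a, f, g}  B2 = {a, g, i}  B3 = {a, h, i}  B4 = {a, d, h}  B5 = {a, d, e}  B6 = {a, b, e}  B7 = {a, b, c}  B8 = {a, c, j}
Tree: B1–B2, B2–B3, B3–B4, B4–B5, B5–B6, B6–B7, B7–B8
Each bag holds 3 vertices, so the decomposition has width 2, which upper-bounds the treewidth. Since a–f–g–i–h–d–e–b–c–j–a is a cycle in G, G is not acyclic. Forests are exactly the graphs of treewidth ≤ 1, so tw(G) ≥ 2. Hence tw(G) = 2 exactly.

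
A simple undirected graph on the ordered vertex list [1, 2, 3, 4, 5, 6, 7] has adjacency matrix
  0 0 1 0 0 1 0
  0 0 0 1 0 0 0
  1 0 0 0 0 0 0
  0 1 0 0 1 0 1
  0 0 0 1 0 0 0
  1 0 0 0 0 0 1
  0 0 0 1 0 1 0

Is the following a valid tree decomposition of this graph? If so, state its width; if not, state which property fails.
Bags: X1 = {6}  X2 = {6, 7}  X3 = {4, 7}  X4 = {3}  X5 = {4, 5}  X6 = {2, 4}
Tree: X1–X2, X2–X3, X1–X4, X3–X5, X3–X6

A tree decomposition must satisfy three properties: every vertex lies in some bag; for every edge, both endpoints lie together in some bag; and for every vertex, the bags containing it form a connected subtree. Here vertex 1 appears in no bag, so the decomposition is invalid.

No — vertex 1 appears in no bag.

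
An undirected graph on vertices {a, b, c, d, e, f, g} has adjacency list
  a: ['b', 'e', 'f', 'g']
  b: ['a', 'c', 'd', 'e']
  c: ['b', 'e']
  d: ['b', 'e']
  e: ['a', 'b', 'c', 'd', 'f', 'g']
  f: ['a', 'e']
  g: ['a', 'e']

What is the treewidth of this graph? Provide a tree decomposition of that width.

Treewidth 2.
One optimal decomposition is:
Bags: B1 = {a, e, g}  B2 = {a, e, f}  B3 = {a, b, e}  B4 = {b, c, e}  B5 = {b, d, e}
Tree: B1–B2, B2–B3, B3–B4, B4–B5

The largest bag has 3 vertices, giving width 2; this decomposition certifies tw(G) ≤ 2. On the other hand G contains the 3-clique {a, e, g}. A clique must lie in a single bag of any decomposition, so no decomposition can have width below 2. Hence tw(G) = 2 exactly.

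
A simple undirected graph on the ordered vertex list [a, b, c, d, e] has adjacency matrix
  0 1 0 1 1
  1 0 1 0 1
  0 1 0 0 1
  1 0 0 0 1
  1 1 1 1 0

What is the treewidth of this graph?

2

A width-2 tree decomposition is:
Bags: B1 = {b, c, e}  B2 = {a, b, e}  B3 = {a, d, e}
Tree: B1–B2, B2–B3
Every bag has size at most 3, so the width is 3 − 1 = 2 and tw(G) ≤ 2. Conversely, {b, c, e} is a clique of size 3, and the vertices of any clique must share a bag in every tree decomposition; so some bag has ≥ 3 vertices and tw(G) ≥ 2. Therefore the treewidth is 2.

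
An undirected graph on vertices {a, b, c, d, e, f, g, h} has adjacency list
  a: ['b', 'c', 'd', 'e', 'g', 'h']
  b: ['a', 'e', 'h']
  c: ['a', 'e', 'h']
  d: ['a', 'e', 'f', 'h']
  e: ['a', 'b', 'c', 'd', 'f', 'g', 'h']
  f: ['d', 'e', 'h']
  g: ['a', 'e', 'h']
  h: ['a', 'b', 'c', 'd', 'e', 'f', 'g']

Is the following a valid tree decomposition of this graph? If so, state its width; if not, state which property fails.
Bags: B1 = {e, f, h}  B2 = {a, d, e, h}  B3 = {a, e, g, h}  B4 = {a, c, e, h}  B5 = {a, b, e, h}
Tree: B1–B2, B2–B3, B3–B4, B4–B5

A tree decomposition must satisfy three properties: every vertex lies in some bag; for every edge, both endpoints lie together in some bag; and for every vertex, the bags containing it form a connected subtree. Here edge (d,f) lies in no bag, so the decomposition is invalid.

No — edge (d,f) lies in no bag.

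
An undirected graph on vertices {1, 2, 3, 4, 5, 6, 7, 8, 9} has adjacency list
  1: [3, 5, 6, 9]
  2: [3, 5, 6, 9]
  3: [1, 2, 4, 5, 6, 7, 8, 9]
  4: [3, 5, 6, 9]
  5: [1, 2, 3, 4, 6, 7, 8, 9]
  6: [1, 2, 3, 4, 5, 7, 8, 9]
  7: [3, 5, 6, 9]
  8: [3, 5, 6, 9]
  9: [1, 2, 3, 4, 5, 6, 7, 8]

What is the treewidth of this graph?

4

A width-4 tree decomposition is:
Bags: B1 = {1, 3, 5, 6, 9}  B2 = {3, 5, 6, 8, 9}  B3 = {3, 4, 5, 6, 9}  B4 = {3, 5, 6, 7, 9}  B5 = {2, 3, 5, 6, 9}
Tree: B1–B2, B1–B3, B2–B4, B1–B5
The largest bag has 5 vertices, giving width 4; this decomposition certifies tw(G) ≤ 4. Conversely, {1, 3, 5, 6, 9} is a clique of size 5, and the vertices of any clique must share a bag in every tree decomposition; so some bag has ≥ 5 vertices and tw(G) ≥ 4. The upper and lower bounds meet at 4, so that is the treewidth.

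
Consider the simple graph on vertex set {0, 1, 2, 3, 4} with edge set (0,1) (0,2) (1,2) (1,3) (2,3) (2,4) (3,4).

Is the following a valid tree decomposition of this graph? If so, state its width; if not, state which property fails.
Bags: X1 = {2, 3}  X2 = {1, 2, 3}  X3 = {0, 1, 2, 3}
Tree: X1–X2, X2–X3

A tree decomposition must satisfy three properties: every vertex lies in some bag; for every edge, both endpoints lie together in some bag; and for every vertex, the bags containing it form a connected subtree. Here vertex 4 appears in no bag, so the decomposition is invalid.

No — vertex 4 appears in no bag.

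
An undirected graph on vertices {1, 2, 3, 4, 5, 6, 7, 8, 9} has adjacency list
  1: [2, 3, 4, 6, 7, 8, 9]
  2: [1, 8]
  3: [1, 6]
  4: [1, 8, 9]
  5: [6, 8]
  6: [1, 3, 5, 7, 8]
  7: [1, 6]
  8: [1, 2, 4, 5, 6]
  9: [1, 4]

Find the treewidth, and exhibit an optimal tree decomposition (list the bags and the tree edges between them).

Treewidth 2.
Bags: B1 = {1, 2, 8}  B2 = {1, 4, 8}  B3 = {1, 6, 8}  B4 = {5, 6, 8}  B5 = {1, 4, 9}  B6 = {1, 6, 7}  B7 = {1, 3, 6}
Tree: B1–B2, B1–B3, B3–B4, B2–B5, B3–B6, B6–B7

The largest bag has 3 vertices, giving width 2; this decomposition certifies tw(G) ≤ 2. On the other hand G contains the 3-clique {1, 4, 9}. A clique must lie in a single bag of any decomposition, so no decomposition can have width below 2. Hence tw(G) = 2 exactly.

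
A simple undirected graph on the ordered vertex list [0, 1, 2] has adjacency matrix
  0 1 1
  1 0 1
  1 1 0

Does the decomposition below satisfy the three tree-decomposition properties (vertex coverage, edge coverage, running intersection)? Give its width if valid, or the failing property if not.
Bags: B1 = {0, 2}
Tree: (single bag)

A tree decomposition must satisfy three properties: every vertex lies in some bag; for every edge, both endpoints lie together in some bag; and for every vertex, the bags containing it form a connected subtree. Here vertex 1 appears in no bag, so the decomposition is invalid.

No — vertex 1 appears in no bag.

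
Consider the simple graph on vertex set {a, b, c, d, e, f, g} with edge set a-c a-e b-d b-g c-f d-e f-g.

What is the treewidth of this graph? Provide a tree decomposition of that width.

Each bag holds 3 vertices, so the decomposition has width 2, which upper-bounds the treewidth. For the lower bound, G contains the cycle b–d–e–a–c–f–g–b, so G is not a forest; only forests have treewidth ≤ 1, hence tw(G) ≥ 2. Combining the bounds, tw(G) = 2.

Treewidth 2.
One optimal decomposition is:
Bags: B1 = {b, d, e}  B2 = {a, b, e}  B3 = {a, b, c}  B4 = {b, c, f}  B5 = {b, f, g}
Tree: B1–B2, B2–B3, B3–B4, B4–B5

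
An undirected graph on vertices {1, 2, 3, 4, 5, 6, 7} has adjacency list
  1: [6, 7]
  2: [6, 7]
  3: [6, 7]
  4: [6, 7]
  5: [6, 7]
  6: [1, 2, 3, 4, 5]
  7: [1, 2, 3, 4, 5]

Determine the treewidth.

2

A width-2 tree decomposition is:
Bags: B1 = {4, 6, 7}  B2 = {5, 6, 7}  B3 = {1, 6, 7}  B4 = {2, 6, 7}  B5 = {3, 6, 7}
Tree: B1–B2, B2–B3, B3–B4, B4–B5
The largest bag has 3 vertices, giving width 2; this decomposition certifies tw(G) ≤ 2. For the lower bound, G contains the cycle 7–4–6–5–7, so G is not a forest; only forests have treewidth ≤ 1, hence tw(G) ≥ 2. Therefore the treewidth is 2.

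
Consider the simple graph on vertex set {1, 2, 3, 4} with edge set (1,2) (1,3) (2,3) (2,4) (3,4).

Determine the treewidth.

2

A width-2 tree decomposition is:
Bags: B1 = {2, 3, 4}  B2 = {1, 2, 3}
Tree: B1–B2
Each bag holds 3 vertices, so the decomposition has width 2, which upper-bounds the treewidth. On the other hand G contains the 3-clique {1, 2, 3}. A clique must lie in a single bag of any decomposition, so no decomposition can have width below 2. Therefore the treewidth is 2.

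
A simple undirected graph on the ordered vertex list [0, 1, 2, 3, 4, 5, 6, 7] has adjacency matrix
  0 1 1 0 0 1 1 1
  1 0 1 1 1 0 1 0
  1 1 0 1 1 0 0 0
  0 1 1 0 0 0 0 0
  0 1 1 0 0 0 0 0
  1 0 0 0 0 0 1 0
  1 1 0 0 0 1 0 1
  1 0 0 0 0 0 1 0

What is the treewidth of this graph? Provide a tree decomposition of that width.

Every bag has size at most 3, so the width is 3 − 1 = 2 and tw(G) ≤ 2. For the lower bound, the 3 vertices {0, 1, 2} are pairwise adjacent, and any tree decomposition puts a clique entirely inside one bag — forcing width ≥ 2. Therefore the treewidth is 2.

Treewidth 2.
Bags: B1 = {0, 5, 6}  B2 = {0, 1, 6}  B3 = {0, 1, 2}  B4 = {1, 2, 4}  B5 = {0, 6, 7}  B6 = {1, 2, 3}
Tree: B1–B2, B2–B3, B3–B4, B1–B5, B4–B6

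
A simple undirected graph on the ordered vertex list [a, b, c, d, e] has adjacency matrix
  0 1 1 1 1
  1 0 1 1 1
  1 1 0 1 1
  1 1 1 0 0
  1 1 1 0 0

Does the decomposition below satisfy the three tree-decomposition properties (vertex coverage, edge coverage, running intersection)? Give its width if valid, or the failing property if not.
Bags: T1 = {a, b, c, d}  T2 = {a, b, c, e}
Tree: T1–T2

Checking the three conditions: (i) the bags cover all of {a, b, c, d, e}; (ii) for each edge, some bag contains both endpoints; (iii) the bags containing any fixed vertex form a subtree. All hold, so the decomposition is valid with width 4 − 1 = 3.

Yes; width 3.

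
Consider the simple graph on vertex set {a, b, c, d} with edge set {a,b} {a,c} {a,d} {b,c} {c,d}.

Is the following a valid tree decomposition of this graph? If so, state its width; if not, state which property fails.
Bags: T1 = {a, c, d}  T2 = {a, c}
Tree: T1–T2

A tree decomposition must satisfy three properties: every vertex lies in some bag; for every edge, both endpoints lie together in some bag; and for every vertex, the bags containing it form a connected subtree. Here vertex b appears in no bag, so the decomposition is invalid.

No — vertex b appears in no bag.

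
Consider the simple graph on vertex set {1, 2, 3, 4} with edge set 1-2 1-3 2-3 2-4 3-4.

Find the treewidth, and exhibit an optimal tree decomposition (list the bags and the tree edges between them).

Treewidth 2.
One optimal decomposition is:
Bags: B1 = {2, 3, 4}  B2 = {1, 2, 3}
Tree: B1–B2

The largest bag has 3 vertices, giving width 2; this decomposition certifies tw(G) ≤ 2. Conversely, {1, 2, 3} is a clique of size 3, and the vertices of any clique must share a bag in every tree decomposition; so some bag has ≥ 3 vertices and tw(G) ≥ 2. Hence tw(G) = 2 exactly.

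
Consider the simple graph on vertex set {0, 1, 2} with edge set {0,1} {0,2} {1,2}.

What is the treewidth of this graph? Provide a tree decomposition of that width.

Treewidth 2.
Bags: B1 = {0, 1, 2}
Tree: (single bag)

A single bag containing all 3 vertices is trivially a valid decomposition of width 2. For the lower bound, the 3 vertices {0, 1, 2} are pairwise adjacent, and any tree decomposition puts a clique entirely inside one bag — forcing width ≥ 2. Therefore the treewidth is 2.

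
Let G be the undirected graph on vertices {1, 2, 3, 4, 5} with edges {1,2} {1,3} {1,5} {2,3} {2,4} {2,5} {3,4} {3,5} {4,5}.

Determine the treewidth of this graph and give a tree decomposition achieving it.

Each bag holds 4 vertices, so the decomposition has width 3, which upper-bounds the treewidth. On the other hand G contains the 4-clique {1, 2, 3, 5}. A clique must lie in a single bag of any decomposition, so no decomposition can have width below 3. Combining the bounds, tw(G) = 3.

Treewidth 3.
One such decomposition:
Bags: B1 = {1, 2, 3, 5}  B2 = {2, 3, 4, 5}
Tree: B1–B2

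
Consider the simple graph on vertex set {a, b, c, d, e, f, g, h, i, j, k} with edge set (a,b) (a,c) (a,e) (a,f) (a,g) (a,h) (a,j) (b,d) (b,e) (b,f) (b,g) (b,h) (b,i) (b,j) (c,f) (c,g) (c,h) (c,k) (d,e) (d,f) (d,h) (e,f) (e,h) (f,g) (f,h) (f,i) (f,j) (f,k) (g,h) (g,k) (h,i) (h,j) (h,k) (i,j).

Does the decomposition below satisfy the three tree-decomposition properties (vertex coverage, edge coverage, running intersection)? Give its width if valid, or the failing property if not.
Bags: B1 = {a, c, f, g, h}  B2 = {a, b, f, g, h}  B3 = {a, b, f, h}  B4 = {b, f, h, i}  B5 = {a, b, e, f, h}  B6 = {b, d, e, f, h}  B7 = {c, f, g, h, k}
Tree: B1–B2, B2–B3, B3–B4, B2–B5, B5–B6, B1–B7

A tree decomposition must satisfy three properties: every vertex lies in some bag; for every edge, both endpoints lie together in some bag; and for every vertex, the bags containing it form a connected subtree. Here vertex j appears in no bag, so the decomposition is invalid.

No — vertex j appears in no bag.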